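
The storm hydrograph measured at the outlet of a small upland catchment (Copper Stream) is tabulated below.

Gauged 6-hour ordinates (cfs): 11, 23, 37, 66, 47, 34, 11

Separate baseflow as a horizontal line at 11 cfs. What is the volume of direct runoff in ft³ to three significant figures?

V ≈ 3.28 × 10^6 ft³

Direct-runoff ordinates (Q − Q_b): 0.0, 12.0, 26.0, 55.0, 36.0, 23.0, 0.0 cfs.
ΣQ_DR = 152.0 cfs.
With Δt = 6 h = 21600 s, V = ΣQ_DR · Δt = 152.0 × 21600 = 3.28 × 10^6 ft³.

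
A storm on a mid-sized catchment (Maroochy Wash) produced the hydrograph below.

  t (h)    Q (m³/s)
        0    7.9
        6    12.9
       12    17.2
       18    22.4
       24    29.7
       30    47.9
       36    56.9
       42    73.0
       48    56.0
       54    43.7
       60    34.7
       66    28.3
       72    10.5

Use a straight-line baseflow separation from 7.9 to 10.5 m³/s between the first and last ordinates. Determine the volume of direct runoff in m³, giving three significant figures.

V ≈ 6.94 × 10^6 m³

Direct-runoff ordinates (Q − Q_b): 0.00, 4.78, 8.87, 13.85, 20.93, 38.92, 47.70, 63.58, 46.37, 33.85, 24.63, 18.02, 0.00 m³/s.
ΣQ_DR = 321.5 m³/s.
With Δt = 6 h = 21600 s, V = ΣQ_DR · Δt = 321.5 × 21600 = 6.94 × 10^6 m³.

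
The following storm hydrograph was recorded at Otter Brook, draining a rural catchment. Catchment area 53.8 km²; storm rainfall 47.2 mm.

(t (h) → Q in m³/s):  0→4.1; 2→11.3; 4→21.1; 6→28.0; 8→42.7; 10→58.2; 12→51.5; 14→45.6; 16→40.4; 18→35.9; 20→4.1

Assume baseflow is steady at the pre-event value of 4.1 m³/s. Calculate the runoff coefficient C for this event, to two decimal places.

ΣQ_DR = 297.8 m³/s; V = ΣQ_DR·Δt = 2.144 × 10^6 m³.
Runoff depth d = V / A = 39.85 mm.
C = d / P = 39.85 / 47.2 = 0.84.

C ≈ 0.84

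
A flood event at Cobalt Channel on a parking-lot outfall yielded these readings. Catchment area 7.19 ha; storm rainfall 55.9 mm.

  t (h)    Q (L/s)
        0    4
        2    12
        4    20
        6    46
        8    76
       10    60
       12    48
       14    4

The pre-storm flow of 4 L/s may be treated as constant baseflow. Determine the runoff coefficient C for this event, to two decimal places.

ΣQ_DR = 238.0 L/s; V = ΣQ_DR·Δt = 1.714 × 10^6 L.
Runoff depth d = V / A = 23.83 mm.
C = d / P = 23.83 / 55.9 = 0.43.

C ≈ 0.43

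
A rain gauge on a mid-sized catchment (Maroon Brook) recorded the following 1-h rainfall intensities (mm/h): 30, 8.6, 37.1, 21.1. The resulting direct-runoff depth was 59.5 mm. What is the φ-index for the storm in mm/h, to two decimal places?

φ ≈ 9.57 mm/h

Only the 3 blocks with intensity above φ contribute runoff: 30, 37.1, 21.1 mm/h.
Σ(I−φ)·Δt = d  ⇒  (30+37.1+21.1 − 3φ)·1 = 59.5
φ = (88.20 − 59.5/1) / 3 = 9.57 mm/h.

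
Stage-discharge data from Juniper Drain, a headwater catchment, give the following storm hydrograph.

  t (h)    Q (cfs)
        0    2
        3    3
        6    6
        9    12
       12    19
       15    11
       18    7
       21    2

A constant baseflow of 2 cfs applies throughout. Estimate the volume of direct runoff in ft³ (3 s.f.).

Direct-runoff ordinates (Q − Q_b): 0.0, 1.0, 4.0, 10.0, 17.0, 9.0, 5.0, 0.0 cfs.
ΣQ_DR = 46.00 cfs.
With Δt = 3 h = 10800 s, V = ΣQ_DR · Δt = 46.00 × 10800 = 4.97 × 10^5 ft³.

V ≈ 4.97 × 10^5 ft³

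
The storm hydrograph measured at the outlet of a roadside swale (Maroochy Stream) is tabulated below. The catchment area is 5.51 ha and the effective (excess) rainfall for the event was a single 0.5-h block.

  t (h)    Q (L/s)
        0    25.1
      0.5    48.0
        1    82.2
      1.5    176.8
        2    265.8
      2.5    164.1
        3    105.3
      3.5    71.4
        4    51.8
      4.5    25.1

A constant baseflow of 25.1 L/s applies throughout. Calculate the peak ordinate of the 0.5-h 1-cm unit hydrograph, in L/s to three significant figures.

Direct runoff: 0.0, 22.9, 57.1, 151.7, 240.7, 139.0, 80.2, 46.3, 26.7, 0.0 L/s; ΣQ_DR = 764.6 L/s, peak = 240.7 L/s.
Runoff depth d = ΣQ_DR·Δt / A = 764.6 × 1800 / (5.51 ha) = 24.98 mm.
The 1-cm UH is the DRH scaled by (10 mm)/d, so U_p = 240.7 × 10/24.98 = 96.4 L/s.

U_p ≈ 96.4 L/s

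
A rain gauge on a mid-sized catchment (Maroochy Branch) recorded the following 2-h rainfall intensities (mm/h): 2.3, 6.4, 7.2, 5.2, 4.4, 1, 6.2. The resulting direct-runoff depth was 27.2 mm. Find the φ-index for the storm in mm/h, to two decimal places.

φ ≈ 3.16 mm/h

Only the 5 blocks with intensity above φ contribute runoff: 6.4, 7.2, 5.2, 4.4, 6.2 mm/h.
Σ(I−φ)·Δt = d  ⇒  (6.4+7.2+5.2+4.4+6.2 − 5φ)·2 = 27.2
φ = (29.40 − 27.2/2) / 5 = 3.16 mm/h.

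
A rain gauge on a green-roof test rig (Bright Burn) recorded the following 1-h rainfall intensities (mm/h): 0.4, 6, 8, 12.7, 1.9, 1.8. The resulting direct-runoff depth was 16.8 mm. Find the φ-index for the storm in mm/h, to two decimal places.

Only the 3 blocks with intensity above φ contribute runoff: 6, 8, 12.7 mm/h.
Σ(I−φ)·Δt = d  ⇒  (6+8+12.7 − 3φ)·1 = 16.8
φ = (26.70 − 16.8/1) / 3 = 3.30 mm/h.

φ ≈ 3.30 mm/h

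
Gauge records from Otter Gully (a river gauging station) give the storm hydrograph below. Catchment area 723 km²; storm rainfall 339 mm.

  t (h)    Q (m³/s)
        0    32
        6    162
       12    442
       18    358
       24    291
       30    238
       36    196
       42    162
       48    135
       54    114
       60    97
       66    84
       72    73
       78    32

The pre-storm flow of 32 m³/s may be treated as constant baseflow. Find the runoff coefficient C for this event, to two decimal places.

C ≈ 0.17

ΣQ_DR = 1968 m³/s; V = ΣQ_DR·Δt = 4.251 × 10^7 m³.
Runoff depth d = V / A = 58.80 mm.
C = d / P = 58.80 / 339 = 0.17.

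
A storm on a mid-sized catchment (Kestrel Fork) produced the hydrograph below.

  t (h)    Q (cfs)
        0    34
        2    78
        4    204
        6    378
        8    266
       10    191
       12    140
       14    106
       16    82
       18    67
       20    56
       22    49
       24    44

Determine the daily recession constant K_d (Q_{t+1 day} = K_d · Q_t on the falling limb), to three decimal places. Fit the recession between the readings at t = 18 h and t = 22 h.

Between t = 18 h and t = 22 h the flow falls from 67 to 49 cfs over 2×2 h = 4 h.
Per-interval ratio K = (49/67)^(1/2) = 0.8552; K_d = K^(24/2) = 0.153.

K_d ≈ 0.153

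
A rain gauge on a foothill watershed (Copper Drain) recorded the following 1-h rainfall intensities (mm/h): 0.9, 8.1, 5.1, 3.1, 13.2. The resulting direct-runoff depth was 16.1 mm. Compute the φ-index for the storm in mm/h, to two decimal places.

Only the 3 blocks with intensity above φ contribute runoff: 8.1, 5.1, 13.2 mm/h.
Σ(I−φ)·Δt = d  ⇒  (8.1+5.1+13.2 − 3φ)·1 = 16.1
φ = (26.40 − 16.1/1) / 3 = 3.43 mm/h.

φ ≈ 3.43 mm/h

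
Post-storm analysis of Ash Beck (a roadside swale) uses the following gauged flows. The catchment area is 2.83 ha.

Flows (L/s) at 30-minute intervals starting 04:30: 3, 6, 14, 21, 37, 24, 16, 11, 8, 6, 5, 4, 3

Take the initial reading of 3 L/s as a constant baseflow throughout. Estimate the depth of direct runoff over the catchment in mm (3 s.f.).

d ≈ 7.57 mm

Direct runoff: 0.0, 3.0, 11.0, 18.0, 34.0, 21.0, 13.0, 8.0, 5.0, 3.0, 2.0, 1.0, 0.0 L/s; ΣQ_DR = 119.0 L/s.
V = ΣQ_DR · Δt = 119.0 × 1800 s = 2.142 × 10^5 L.
Over A = 2.83 ha, depth = V / A = 7.57 mm.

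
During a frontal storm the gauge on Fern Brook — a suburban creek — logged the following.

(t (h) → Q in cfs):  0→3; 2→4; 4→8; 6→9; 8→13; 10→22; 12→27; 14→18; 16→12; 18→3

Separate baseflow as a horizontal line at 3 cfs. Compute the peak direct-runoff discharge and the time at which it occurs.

Q_p = 24.0 cfs at t = 12 h

Subtracting baseflow gives direct-runoff ordinates: 0.0, 1.0, 5.0, 6.0, 10.0, 19.0, 24.0, 15.0, 9.0, 0.0 cfs.
The maximum is 24.0 cfs, occurring at the reading for t = 12 h.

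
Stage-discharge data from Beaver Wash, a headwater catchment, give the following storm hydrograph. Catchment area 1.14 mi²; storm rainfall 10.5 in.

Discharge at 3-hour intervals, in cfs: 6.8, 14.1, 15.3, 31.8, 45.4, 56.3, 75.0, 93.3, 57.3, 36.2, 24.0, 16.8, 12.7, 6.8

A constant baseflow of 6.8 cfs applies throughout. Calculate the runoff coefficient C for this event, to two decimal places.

ΣQ_DR = 396.6 cfs; V = ΣQ_DR·Δt = 4.283 × 10^6 ft³.
Runoff depth d = V / A = 1.617 in.
C = d / P = 1.617 / 10.5 = 0.15.

C ≈ 0.15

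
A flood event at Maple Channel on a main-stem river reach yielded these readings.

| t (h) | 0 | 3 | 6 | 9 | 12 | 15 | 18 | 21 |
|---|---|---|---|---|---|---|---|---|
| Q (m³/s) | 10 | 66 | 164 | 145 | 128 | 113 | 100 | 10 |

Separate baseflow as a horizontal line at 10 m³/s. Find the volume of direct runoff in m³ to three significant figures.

V ≈ 7.08 × 10^6 m³

Direct-runoff ordinates (Q − Q_b): 0.0, 56.0, 154.0, 135.0, 118.0, 103.0, 90.0, 0.0 m³/s.
ΣQ_DR = 656.0 m³/s.
With Δt = 3 h = 10800 s, V = ΣQ_DR · Δt = 656.0 × 10800 = 7.08 × 10^6 m³.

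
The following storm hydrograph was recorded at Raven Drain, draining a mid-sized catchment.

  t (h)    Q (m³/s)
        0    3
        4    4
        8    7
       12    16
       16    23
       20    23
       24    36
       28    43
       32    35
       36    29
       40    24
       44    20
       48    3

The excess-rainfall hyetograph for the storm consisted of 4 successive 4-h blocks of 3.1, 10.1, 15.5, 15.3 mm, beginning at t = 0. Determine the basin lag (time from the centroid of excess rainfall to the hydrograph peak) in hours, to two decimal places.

Centroid of excess rainfall: t_c = Σ P_i·t̄_i / ΣP_i = 9.9091 h (block centres at 2, 6, 10, 14 h).
Hydrograph peak occurs at t = 28 h, so basin lag t_L = 28 − 9.9091 = 18.09 h.

t_L ≈ 18.09 h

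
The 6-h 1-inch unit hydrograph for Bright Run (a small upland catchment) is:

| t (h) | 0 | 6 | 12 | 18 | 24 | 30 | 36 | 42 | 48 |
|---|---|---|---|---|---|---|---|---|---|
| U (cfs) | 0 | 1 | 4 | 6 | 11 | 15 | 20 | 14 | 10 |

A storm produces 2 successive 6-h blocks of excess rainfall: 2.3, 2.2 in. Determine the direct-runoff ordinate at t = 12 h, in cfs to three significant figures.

By discrete convolution, Q_j = Σ (P_i / 1 in) · U_{j−i}.
At t = 12 h (j=2): Q = (2.3/1)·4 + (2.2/1)·1 = 11.4 cfs.

Q ≈ 11.4 cfs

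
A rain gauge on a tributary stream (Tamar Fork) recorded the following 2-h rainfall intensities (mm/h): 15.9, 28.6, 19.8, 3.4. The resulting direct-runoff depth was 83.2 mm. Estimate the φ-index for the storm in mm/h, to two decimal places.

Only the 3 blocks with intensity above φ contribute runoff: 15.9, 28.6, 19.8 mm/h.
Σ(I−φ)·Δt = d  ⇒  (15.9+28.6+19.8 − 3φ)·2 = 83.2
φ = (64.30 − 83.2/2) / 3 = 7.57 mm/h.

φ ≈ 7.57 mm/h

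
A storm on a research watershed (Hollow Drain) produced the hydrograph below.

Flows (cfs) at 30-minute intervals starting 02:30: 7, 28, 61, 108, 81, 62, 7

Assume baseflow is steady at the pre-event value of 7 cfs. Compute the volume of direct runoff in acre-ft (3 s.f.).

V ≈ 12.6 acre-ft

Direct-runoff ordinates (Q − Q_b): 0.0, 21.0, 54.0, 101.0, 74.0, 55.0, 0.0 cfs.
ΣQ_DR = 305.0 cfs.
With Δt = 0.5 h = 1800 s, V = ΣQ_DR · Δt = 305.0 × 1800 = 5.49 × 10^5 ft³ = 12.6 acre-ft.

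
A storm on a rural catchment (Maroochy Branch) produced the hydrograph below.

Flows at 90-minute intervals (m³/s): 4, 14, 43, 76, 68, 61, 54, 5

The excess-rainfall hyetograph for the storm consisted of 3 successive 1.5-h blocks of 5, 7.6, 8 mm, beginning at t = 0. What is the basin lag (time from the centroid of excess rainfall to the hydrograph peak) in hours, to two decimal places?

t_L ≈ 2.03 h

Centroid of excess rainfall: t_c = Σ P_i·t̄_i / ΣP_i = 2.4684 h (block centres at 0.75, 2.25, 3.75 h).
Hydrograph peak occurs at t = 4.5 h, so basin lag t_L = 4.5 − 2.4684 = 2.03 h.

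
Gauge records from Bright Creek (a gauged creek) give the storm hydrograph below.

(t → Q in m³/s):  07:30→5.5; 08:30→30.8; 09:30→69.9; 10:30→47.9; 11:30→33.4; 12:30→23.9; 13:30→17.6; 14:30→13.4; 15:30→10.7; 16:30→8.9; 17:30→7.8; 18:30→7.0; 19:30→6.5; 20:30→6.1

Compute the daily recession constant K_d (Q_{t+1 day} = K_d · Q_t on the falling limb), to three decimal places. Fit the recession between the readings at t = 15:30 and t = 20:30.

Between t = 15:30 and t = 20:30 the flow falls from 10.7 to 6.1 m³/s over 5×1 h = 5 h.
Per-interval ratio K = (6.1/10.7)^(1/5) = 0.8937; K_d = K^(24/1) = 0.067.

K_d ≈ 0.067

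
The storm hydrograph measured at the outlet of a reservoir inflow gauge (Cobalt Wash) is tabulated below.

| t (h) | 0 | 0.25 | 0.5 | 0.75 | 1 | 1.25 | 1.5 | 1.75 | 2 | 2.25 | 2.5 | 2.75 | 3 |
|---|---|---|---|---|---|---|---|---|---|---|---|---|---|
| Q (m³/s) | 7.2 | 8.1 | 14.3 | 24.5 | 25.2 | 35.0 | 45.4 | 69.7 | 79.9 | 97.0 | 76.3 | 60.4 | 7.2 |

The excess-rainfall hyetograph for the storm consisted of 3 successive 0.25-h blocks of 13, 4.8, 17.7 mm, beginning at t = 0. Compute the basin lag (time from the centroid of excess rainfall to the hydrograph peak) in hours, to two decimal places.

t_L ≈ 1.84 h

Centroid of excess rainfall: t_c = Σ P_i·t̄_i / ΣP_i = 0.4081 h (block centres at 0.125, 0.375, 0.625 h).
Hydrograph peak occurs at t = 2.25 h, so basin lag t_L = 2.25 − 0.4081 = 1.84 h.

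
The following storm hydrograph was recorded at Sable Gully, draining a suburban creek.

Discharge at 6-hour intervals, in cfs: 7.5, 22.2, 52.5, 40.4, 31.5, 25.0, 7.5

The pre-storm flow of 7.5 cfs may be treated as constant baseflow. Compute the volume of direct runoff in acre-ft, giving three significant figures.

Direct-runoff ordinates (Q − Q_b): 0.0, 14.7, 45.0, 32.9, 24.0, 17.5, 0.0 cfs.
ΣQ_DR = 134.1 cfs.
With Δt = 6 h = 21600 s, V = ΣQ_DR · Δt = 134.1 × 21600 = 2.90 × 10^6 ft³ = 66.5 acre-ft.

V ≈ 66.5 acre-ft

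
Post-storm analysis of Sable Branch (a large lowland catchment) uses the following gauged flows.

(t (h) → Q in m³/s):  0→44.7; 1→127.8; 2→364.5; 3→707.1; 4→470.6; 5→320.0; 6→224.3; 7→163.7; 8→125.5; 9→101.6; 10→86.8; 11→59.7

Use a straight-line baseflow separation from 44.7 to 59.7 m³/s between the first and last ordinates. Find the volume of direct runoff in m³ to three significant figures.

V ≈ 7.81 × 10^6 m³

Direct-runoff ordinates (Q − Q_b): 0.00, 81.74, 317.07, 658.31, 420.45, 268.48, 171.42, 109.45, 69.89, 44.63, 28.46, 0.00 m³/s.
ΣQ_DR = 2170 m³/s.
With Δt = 1 h = 3600 s, V = ΣQ_DR · Δt = 2170 × 3600 = 7.81 × 10^6 m³.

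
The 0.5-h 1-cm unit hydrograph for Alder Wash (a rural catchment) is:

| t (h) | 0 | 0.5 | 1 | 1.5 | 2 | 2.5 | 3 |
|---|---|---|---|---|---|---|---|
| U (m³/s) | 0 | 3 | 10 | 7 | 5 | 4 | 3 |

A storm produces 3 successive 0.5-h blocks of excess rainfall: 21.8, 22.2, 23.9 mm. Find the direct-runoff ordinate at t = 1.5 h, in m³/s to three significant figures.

By discrete convolution, Q_j = Σ (P_i / 10 mm) · U_{j−i}.
At t = 1.5 h (j=3): Q = (21.8/10)·7 + (22.2/10)·10 + (23.9/10)·3 = 44.6 m³/s.

Q ≈ 44.6 m³/s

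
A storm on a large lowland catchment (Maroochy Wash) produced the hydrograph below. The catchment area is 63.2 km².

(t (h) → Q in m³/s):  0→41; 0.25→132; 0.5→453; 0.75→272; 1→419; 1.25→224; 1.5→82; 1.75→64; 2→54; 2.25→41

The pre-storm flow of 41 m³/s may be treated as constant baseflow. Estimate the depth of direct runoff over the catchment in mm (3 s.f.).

d ≈ 19.5 mm

Direct runoff: 0.0, 91.0, 412.0, 231.0, 378.0, 183.0, 41.0, 23.0, 13.0, 0.0 m³/s; ΣQ_DR = 1372 m³/s.
V = ΣQ_DR · Δt = 1372 × 900 s = 1.235 × 10^6 m³.
Over A = 63.2 km², depth = V / A = 19.5 mm.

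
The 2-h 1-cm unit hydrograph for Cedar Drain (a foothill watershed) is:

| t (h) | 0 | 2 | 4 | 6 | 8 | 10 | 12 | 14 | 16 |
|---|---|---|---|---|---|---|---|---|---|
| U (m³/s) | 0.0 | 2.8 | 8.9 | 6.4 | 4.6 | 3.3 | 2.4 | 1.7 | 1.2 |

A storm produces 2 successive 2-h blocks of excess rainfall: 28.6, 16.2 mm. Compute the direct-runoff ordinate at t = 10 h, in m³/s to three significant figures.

By discrete convolution, Q_j = Σ (P_i / 10 mm) · U_{j−i}.
At t = 10 h (j=5): Q = (28.6/10)·3.3 + (16.2/10)·4.6 = 16.9 m³/s.

Q ≈ 16.9 m³/s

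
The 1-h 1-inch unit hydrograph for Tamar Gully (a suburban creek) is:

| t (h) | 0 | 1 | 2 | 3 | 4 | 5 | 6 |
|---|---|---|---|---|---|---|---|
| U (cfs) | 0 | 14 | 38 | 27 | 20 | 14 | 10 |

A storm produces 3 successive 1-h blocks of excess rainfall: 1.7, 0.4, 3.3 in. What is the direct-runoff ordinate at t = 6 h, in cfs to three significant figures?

Q ≈ 88.6 cfs

By discrete convolution, Q_j = Σ (P_i / 1 in) · U_{j−i}.
At t = 6 h (j=6): Q = (1.7/1)·10 + (0.4/1)·14 + (3.3/1)·20 = 88.6 cfs.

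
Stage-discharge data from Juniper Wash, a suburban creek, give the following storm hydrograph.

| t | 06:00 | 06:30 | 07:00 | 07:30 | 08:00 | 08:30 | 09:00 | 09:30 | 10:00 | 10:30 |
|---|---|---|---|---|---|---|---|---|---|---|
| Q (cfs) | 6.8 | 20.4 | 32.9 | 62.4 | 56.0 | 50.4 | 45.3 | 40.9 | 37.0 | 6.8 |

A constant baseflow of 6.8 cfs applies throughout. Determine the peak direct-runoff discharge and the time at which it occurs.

Q_p = 55.6 cfs at t = 07:30

Subtracting baseflow gives direct-runoff ordinates: 0.0, 13.6, 26.1, 55.6, 49.2, 43.6, 38.5, 34.1, 30.2, 0.0 cfs.
The maximum is 55.6 cfs, occurring at the reading for t = 07:30.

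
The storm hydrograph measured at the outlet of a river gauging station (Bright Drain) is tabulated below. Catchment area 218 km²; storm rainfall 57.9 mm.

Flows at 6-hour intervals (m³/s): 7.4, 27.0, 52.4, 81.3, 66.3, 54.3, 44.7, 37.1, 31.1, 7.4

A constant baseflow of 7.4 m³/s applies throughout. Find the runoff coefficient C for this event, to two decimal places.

ΣQ_DR = 335.0 m³/s; V = ΣQ_DR·Δt = 7.236 × 10^6 m³.
Runoff depth d = V / A = 33.19 mm.
C = d / P = 33.19 / 57.9 = 0.57.

C ≈ 0.57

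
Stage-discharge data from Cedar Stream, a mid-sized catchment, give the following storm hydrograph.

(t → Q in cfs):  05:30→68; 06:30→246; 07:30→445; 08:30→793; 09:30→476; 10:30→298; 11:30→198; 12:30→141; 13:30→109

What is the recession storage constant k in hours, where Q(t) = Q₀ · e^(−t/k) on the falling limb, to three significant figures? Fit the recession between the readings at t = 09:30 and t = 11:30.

k ≈ 2.28 h

On the falling limb, Q drops from 476 to 198 cfs between t = 09:30 and t = 11:30 (Δt = 2 h).
k = −Δt / ln(Q₂/Q₁) = −2 / ln(198/476) = 2.28 h.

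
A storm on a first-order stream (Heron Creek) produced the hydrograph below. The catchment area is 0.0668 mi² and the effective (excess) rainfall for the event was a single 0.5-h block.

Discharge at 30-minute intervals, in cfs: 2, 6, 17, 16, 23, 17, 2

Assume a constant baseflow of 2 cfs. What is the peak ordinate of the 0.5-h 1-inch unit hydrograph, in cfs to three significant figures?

Direct runoff: 0.0, 4.0, 15.0, 14.0, 21.0, 15.0, 0.0 cfs; ΣQ_DR = 69.00 cfs, peak = 21.0 cfs.
Runoff depth d = ΣQ_DR·Δt / A = 69.00 × 1800 / (0.0668 mi²) = 0.8003 in.
The 1-inch UH is the DRH scaled by (1 in)/d, so U_p = 21.0 × 1/0.8003 = 26.2 cfs.

U_p ≈ 26.2 cfs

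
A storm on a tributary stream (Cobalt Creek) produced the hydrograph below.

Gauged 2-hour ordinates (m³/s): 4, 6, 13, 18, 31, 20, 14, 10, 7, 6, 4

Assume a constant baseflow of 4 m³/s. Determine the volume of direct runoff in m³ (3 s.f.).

V ≈ 6.41 × 10^5 m³

Direct-runoff ordinates (Q − Q_b): 0.0, 2.0, 9.0, 14.0, 27.0, 16.0, 10.0, 6.0, 3.0, 2.0, 0.0 m³/s.
ΣQ_DR = 89.00 m³/s.
With Δt = 2 h = 7200 s, V = ΣQ_DR · Δt = 89.00 × 7200 = 6.41 × 10^5 m³.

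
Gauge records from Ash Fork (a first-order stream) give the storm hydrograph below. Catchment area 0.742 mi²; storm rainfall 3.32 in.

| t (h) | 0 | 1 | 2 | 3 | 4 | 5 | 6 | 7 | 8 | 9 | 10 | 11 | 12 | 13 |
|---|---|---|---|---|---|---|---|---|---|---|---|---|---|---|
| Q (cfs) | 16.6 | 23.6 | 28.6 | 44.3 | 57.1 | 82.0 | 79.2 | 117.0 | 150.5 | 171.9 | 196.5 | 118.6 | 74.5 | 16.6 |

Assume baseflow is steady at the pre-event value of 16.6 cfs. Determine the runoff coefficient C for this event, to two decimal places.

ΣQ_DR = 944.6 cfs; V = ΣQ_DR·Δt = 3.401 × 10^6 ft³.
Runoff depth d = V / A = 1.973 in.
C = d / P = 1.973 / 3.32 = 0.59.

C ≈ 0.59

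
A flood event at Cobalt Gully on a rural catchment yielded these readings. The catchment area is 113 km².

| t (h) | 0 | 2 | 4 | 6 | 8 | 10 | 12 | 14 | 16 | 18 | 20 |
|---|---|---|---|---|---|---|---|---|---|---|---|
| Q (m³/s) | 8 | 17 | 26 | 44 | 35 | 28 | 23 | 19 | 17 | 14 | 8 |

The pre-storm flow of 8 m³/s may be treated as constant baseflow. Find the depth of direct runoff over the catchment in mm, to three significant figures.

Direct runoff: 0.0, 9.0, 18.0, 36.0, 27.0, 20.0, 15.0, 11.0, 9.0, 6.0, 0.0 m³/s; ΣQ_DR = 151.0 m³/s.
V = ΣQ_DR · Δt = 151.0 × 7200 s = 1.087 × 10^6 m³.
Over A = 113 km², depth = V / A = 9.62 mm.

d ≈ 9.62 mm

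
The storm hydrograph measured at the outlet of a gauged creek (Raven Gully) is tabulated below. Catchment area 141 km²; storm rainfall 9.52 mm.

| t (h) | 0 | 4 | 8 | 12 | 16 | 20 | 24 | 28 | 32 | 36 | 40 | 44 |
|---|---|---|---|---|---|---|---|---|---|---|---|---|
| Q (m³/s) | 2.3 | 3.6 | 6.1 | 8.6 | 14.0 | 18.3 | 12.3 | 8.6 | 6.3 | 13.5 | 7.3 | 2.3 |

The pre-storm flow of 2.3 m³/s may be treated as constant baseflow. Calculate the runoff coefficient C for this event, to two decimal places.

ΣQ_DR = 75.60 m³/s; V = ΣQ_DR·Δt = 1.089 × 10^6 m³.
Runoff depth d = V / A = 7.721 mm.
C = d / P = 7.721 / 9.52 = 0.81.

C ≈ 0.81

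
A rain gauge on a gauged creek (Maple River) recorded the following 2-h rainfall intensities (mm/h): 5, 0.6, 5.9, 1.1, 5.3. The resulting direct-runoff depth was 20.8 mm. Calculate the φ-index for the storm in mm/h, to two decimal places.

Only the 3 blocks with intensity above φ contribute runoff: 5, 5.9, 5.3 mm/h.
Σ(I−φ)·Δt = d  ⇒  (5+5.9+5.3 − 3φ)·2 = 20.8
φ = (16.20 − 20.8/2) / 3 = 1.93 mm/h.

φ ≈ 1.93 mm/h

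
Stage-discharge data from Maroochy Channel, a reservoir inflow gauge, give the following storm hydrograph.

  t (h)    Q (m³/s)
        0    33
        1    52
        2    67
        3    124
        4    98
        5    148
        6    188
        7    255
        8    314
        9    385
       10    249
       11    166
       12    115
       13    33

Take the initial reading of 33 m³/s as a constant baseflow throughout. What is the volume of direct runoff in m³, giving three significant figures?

Direct-runoff ordinates (Q − Q_b): 0.0, 19.0, 34.0, 91.0, 65.0, 115.0, 155.0, 222.0, 281.0, 352.0, 216.0, 133.0, 82.0, 0.0 m³/s.
ΣQ_DR = 1765 m³/s.
With Δt = 1 h = 3600 s, V = ΣQ_DR · Δt = 1765 × 3600 = 6.35 × 10^6 m³.

V ≈ 6.35 × 10^6 m³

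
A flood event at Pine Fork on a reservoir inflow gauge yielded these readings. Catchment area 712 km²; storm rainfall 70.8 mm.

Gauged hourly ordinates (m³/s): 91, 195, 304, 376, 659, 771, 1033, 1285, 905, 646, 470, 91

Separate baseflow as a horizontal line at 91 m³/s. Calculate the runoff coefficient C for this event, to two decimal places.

C ≈ 0.41

ΣQ_DR = 5734 m³/s; V = ΣQ_DR·Δt = 2.064 × 10^7 m³.
Runoff depth d = V / A = 28.99 mm.
C = d / P = 28.99 / 70.8 = 0.41.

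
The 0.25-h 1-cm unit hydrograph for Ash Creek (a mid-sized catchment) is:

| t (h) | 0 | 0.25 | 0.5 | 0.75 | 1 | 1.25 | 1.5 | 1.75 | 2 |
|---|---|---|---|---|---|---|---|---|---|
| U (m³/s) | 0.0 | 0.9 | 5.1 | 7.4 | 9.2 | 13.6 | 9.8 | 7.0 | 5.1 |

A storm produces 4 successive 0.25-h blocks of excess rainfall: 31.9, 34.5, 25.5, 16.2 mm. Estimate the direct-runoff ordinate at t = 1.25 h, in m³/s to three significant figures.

By discrete convolution, Q_j = Σ (P_i / 10 mm) · U_{j−i}.
At t = 1.25 h (j=5): Q = (31.9/10)·13.6 + (34.5/10)·9.2 + (25.5/10)·7.4 + (16.2/10)·5.1 = 102 m³/s.

Q ≈ 102 m³/s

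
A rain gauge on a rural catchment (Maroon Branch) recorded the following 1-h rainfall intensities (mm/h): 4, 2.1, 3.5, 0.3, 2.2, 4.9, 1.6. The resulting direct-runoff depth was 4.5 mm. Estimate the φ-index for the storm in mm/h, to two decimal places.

Only the 3 blocks with intensity above φ contribute runoff: 4, 3.5, 4.9 mm/h.
Σ(I−φ)·Δt = d  ⇒  (4+3.5+4.9 − 3φ)·1 = 4.5
φ = (12.40 − 4.5/1) / 3 = 2.63 mm/h.

φ ≈ 2.63 mm/h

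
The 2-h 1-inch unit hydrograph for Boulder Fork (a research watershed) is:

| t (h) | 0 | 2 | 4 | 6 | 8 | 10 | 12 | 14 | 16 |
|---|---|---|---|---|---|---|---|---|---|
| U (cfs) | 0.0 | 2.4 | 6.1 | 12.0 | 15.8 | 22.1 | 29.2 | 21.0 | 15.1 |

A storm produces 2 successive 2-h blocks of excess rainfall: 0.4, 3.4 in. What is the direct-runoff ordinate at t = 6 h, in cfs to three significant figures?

By discrete convolution, Q_j = Σ (P_i / 1 in) · U_{j−i}.
At t = 6 h (j=3): Q = (0.4/1)·12.0 + (3.4/1)·6.1 = 25.5 cfs.

Q ≈ 25.5 cfs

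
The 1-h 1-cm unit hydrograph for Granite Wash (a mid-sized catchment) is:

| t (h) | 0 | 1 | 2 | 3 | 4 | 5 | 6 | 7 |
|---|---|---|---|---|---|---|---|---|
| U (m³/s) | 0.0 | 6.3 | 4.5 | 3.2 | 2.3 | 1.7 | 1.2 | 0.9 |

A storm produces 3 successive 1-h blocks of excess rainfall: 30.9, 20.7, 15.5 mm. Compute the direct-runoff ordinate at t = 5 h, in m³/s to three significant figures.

Q ≈ 15.0 m³/s

By discrete convolution, Q_j = Σ (P_i / 10 mm) · U_{j−i}.
At t = 5 h (j=5): Q = (30.9/10)·1.7 + (20.7/10)·2.3 + (15.5/10)·3.2 = 15.0 m³/s.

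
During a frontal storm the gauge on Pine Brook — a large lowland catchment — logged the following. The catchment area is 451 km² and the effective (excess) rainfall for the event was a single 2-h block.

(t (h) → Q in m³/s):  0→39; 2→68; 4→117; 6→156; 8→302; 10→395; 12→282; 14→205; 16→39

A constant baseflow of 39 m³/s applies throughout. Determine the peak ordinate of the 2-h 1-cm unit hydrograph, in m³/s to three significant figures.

Direct runoff: 0.0, 29.0, 78.0, 117.0, 263.0, 356.0, 243.0, 166.0, 0.0 m³/s; ΣQ_DR = 1252 m³/s, peak = 356.0 m³/s.
Runoff depth d = ΣQ_DR·Δt / A = 1252 × 7200 / (451 km²) = 19.99 mm.
The 1-cm UH is the DRH scaled by (10 mm)/d, so U_p = 356.0 × 10/19.99 = 178 m³/s.

U_p ≈ 178 m³/s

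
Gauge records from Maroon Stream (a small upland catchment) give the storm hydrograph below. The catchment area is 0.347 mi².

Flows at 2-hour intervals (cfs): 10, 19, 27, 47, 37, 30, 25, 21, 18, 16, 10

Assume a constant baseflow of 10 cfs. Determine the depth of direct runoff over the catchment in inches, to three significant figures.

d ≈ 1.34 in

Direct runoff: 0.0, 9.0, 17.0, 37.0, 27.0, 20.0, 15.0, 11.0, 8.0, 6.0, 0.0 cfs; ΣQ_DR = 150.0 cfs.
V = ΣQ_DR · Δt = 150.0 × 7200 s = 1.080 × 10^6 ft³.
Over A = 0.347 mi², depth = V / A = 1.34 in.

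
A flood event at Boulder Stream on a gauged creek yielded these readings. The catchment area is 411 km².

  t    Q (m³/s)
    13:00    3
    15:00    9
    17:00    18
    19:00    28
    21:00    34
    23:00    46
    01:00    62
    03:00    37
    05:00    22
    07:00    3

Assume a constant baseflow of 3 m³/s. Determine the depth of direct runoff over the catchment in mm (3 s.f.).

Direct runoff: 0.0, 6.0, 15.0, 25.0, 31.0, 43.0, 59.0, 34.0, 19.0, 0.0 m³/s; ΣQ_DR = 232.0 m³/s.
V = ΣQ_DR · Δt = 232.0 × 7200 s = 1.670 × 10^6 m³.
Over A = 411 km², depth = V / A = 4.06 mm.

d ≈ 4.06 mm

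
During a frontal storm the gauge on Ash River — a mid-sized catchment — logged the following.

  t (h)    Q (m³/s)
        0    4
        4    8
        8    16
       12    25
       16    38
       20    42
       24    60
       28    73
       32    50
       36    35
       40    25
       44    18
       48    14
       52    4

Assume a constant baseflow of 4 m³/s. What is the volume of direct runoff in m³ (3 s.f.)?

Direct-runoff ordinates (Q − Q_b): 0.0, 4.0, 12.0, 21.0, 34.0, 38.0, 56.0, 69.0, 46.0, 31.0, 21.0, 14.0, 10.0, 0.0 m³/s.
ΣQ_DR = 356.0 m³/s.
With Δt = 4 h = 14400 s, V = ΣQ_DR · Δt = 356.0 × 14400 = 5.13 × 10^6 m³.

V ≈ 5.13 × 10^6 m³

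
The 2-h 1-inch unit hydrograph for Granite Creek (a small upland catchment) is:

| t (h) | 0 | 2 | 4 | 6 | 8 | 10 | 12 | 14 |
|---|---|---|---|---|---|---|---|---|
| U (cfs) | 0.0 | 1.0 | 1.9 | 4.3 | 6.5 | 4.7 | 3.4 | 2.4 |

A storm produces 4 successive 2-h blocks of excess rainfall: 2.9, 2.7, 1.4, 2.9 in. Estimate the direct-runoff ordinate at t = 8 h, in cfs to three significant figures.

By discrete convolution, Q_j = Σ (P_i / 1 in) · U_{j−i}.
At t = 8 h (j=4): Q = (2.9/1)·6.5 + (2.7/1)·4.3 + (1.4/1)·1.9 + (2.9/1)·1.0 = 36.0 cfs.

Q ≈ 36.0 cfs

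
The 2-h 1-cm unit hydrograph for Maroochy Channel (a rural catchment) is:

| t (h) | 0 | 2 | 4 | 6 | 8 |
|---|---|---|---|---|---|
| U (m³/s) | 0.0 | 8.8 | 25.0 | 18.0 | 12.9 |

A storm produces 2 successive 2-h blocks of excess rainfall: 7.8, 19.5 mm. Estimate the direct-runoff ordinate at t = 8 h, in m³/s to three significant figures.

By discrete convolution, Q_j = Σ (P_i / 10 mm) · U_{j−i}.
At t = 8 h (j=4): Q = (7.8/10)·12.9 + (19.5/10)·18.0 = 45.2 m³/s.

Q ≈ 45.2 m³/s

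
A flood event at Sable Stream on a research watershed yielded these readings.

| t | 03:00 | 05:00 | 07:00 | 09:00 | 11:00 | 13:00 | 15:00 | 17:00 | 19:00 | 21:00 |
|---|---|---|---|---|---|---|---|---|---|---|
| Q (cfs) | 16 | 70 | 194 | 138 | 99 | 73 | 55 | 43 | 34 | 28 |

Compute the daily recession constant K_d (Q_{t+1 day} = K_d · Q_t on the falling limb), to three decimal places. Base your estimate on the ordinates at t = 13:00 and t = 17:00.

Between t = 13:00 and t = 17:00 the flow falls from 73 to 43 cfs over 2×2 h = 4 h.
Per-interval ratio K = (43/73)^(1/2) = 0.7675; K_d = K^(24/2) = 0.042.

K_d ≈ 0.042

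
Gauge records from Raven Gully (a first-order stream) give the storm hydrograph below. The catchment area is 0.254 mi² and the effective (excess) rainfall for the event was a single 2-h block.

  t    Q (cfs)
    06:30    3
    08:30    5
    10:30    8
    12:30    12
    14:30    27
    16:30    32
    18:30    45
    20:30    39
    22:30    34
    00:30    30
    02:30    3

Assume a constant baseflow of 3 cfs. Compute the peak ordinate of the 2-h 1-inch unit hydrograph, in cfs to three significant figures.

Direct runoff: 0.0, 2.0, 5.0, 9.0, 24.0, 29.0, 42.0, 36.0, 31.0, 27.0, 0.0 cfs; ΣQ_DR = 205.0 cfs, peak = 42.0 cfs.
Runoff depth d = ΣQ_DR·Δt / A = 205.0 × 7200 / (0.254 mi²) = 2.501 in.
The 1-inch UH is the DRH scaled by (1 in)/d, so U_p = 42.0 × 1/2.501 = 16.8 cfs.

U_p ≈ 16.8 cfs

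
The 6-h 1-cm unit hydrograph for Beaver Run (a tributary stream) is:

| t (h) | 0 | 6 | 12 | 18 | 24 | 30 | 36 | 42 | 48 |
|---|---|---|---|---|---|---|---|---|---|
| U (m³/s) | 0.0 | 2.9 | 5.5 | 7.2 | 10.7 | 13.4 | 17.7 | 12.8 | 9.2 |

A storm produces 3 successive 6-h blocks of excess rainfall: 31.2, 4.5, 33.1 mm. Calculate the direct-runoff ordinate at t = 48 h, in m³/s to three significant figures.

By discrete convolution, Q_j = Σ (P_i / 10 mm) · U_{j−i}.
At t = 48 h (j=8): Q = (31.2/10)·9.2 + (4.5/10)·12.8 + (33.1/10)·17.7 = 93.1 m³/s.

Q ≈ 93.1 m³/s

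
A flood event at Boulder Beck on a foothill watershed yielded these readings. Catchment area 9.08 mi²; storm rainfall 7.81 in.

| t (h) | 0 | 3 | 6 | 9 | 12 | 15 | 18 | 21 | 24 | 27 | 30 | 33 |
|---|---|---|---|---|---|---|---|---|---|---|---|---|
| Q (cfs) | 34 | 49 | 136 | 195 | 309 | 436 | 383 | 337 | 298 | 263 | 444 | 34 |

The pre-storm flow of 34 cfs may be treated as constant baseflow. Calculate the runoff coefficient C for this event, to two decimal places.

ΣQ_DR = 2510 cfs; V = ΣQ_DR·Δt = 2.711 × 10^7 ft³.
Runoff depth d = V / A = 1.285 in.
C = d / P = 1.285 / 7.81 = 0.16.

C ≈ 0.16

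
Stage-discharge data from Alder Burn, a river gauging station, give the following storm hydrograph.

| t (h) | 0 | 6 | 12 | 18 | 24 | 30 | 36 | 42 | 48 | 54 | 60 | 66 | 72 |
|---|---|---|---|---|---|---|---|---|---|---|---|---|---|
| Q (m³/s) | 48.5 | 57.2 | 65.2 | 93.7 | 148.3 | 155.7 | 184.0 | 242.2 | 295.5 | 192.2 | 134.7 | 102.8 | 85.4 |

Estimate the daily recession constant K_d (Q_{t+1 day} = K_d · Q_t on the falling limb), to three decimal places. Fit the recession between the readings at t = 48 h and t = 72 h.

K_d ≈ 0.289

Between t = 48 h and t = 72 h the flow falls from 295.5 to 85.4 m³/s over 4×6 h = 24 h.
Per-interval ratio K = (85.4/295.5)^(1/4) = 0.7332; K_d = K^(24/6) = 0.289.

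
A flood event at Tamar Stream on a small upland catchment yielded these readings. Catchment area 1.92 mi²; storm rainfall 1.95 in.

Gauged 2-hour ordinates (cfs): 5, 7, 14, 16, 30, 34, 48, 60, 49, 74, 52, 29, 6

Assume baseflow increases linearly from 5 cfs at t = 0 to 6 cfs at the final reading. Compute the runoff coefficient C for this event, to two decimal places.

ΣQ_DR = 352.5 cfs; V = ΣQ_DR·Δt = 2.538 × 10^6 ft³.
Runoff depth d = V / A = 0.5690 in.
C = d / P = 0.5690 / 1.95 = 0.29.

C ≈ 0.29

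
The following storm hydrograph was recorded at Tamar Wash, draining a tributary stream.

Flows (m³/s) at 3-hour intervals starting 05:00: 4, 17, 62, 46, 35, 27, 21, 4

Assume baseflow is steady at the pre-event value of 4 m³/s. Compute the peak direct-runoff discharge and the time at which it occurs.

Q_p = 58.0 m³/s at t = 11:00

Subtracting baseflow gives direct-runoff ordinates: 0.0, 13.0, 58.0, 42.0, 31.0, 23.0, 17.0, 0.0 m³/s.
The maximum is 58.0 m³/s, occurring at the reading for t = 11:00.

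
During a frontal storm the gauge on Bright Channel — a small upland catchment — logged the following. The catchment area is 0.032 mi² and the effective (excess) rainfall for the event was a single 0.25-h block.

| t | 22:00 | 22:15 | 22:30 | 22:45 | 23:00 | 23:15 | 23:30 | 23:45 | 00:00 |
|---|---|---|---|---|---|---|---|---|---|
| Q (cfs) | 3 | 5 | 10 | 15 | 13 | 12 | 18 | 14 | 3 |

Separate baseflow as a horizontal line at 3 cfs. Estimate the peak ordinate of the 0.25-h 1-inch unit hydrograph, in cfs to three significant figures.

Direct runoff: 0.0, 2.0, 7.0, 12.0, 10.0, 9.0, 15.0, 11.0, 0.0 cfs; ΣQ_DR = 66.00 cfs, peak = 15.0 cfs.
Runoff depth d = ΣQ_DR·Δt / A = 66.00 × 900 / (0.032 mi²) = 0.7990 in.
The 1-inch UH is the DRH scaled by (1 in)/d, so U_p = 15.0 × 1/0.7990 = 18.8 cfs.

U_p ≈ 18.8 cfs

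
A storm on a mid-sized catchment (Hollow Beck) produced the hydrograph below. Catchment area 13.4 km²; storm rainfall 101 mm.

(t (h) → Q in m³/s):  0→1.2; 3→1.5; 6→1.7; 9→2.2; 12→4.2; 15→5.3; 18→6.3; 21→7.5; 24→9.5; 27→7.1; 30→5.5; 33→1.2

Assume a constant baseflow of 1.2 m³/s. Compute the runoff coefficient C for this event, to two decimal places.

ΣQ_DR = 38.80 m³/s; V = ΣQ_DR·Δt = 4.190 × 10^5 m³.
Runoff depth d = V / A = 31.27 mm.
C = d / P = 31.27 / 101 = 0.31.

C ≈ 0.31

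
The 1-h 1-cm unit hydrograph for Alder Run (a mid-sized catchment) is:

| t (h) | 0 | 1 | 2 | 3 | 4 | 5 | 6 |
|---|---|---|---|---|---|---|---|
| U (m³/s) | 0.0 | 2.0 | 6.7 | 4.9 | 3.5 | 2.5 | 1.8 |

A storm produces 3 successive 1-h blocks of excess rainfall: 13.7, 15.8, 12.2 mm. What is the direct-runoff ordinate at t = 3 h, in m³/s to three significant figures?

By discrete convolution, Q_j = Σ (P_i / 10 mm) · U_{j−i}.
At t = 3 h (j=3): Q = (13.7/10)·4.9 + (15.8/10)·6.7 + (12.2/10)·2.0 = 19.7 m³/s.

Q ≈ 19.7 m³/s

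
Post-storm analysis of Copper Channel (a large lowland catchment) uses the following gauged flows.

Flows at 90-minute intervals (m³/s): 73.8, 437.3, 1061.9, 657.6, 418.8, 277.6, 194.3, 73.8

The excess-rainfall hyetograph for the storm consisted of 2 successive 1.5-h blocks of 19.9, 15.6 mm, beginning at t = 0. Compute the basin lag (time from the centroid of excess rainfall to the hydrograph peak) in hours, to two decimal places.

t_L ≈ 1.59 h

Centroid of excess rainfall: t_c = Σ P_i·t̄_i / ΣP_i = 1.4092 h (block centres at 0.75, 2.25 h).
Hydrograph peak occurs at t = 3 h, so basin lag t_L = 3 − 1.4092 = 1.59 h.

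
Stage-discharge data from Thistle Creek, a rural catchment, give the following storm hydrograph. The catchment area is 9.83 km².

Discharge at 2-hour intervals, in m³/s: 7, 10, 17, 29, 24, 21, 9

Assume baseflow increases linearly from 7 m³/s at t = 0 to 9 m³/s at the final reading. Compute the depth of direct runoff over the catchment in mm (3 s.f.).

Direct runoff: 0.00, 2.67, 9.33, 21.00, 15.67, 12.33, 0.00 m³/s; ΣQ_DR = 61.00 m³/s.
V = ΣQ_DR · Δt = 61.00 × 7200 s = 4.392 × 10^5 m³.
Over A = 9.83 km², depth = V / A = 44.7 mm.

d ≈ 44.7 mm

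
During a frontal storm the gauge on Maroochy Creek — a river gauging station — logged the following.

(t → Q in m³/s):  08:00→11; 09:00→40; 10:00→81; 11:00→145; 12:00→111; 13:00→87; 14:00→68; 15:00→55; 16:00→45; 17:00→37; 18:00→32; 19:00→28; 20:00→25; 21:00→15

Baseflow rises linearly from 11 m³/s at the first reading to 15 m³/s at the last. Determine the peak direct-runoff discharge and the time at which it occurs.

Subtracting baseflow gives direct-runoff ordinates: 0.00, 28.69, 69.38, 133.08, 98.77, 74.46, 55.15, 41.85, 31.54, 23.23, 17.92, 13.62, 10.31, 0.00 m³/s.
The maximum is 133.08 m³/s, occurring at the reading for t = 11:00.

Q_p = 133.08 m³/s at t = 11:00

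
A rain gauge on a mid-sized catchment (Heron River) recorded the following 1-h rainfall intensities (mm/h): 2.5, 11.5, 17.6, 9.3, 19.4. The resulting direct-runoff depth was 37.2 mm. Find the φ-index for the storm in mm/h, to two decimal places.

φ ≈ 5.15 mm/h

Only the 4 blocks with intensity above φ contribute runoff: 11.5, 17.6, 9.3, 19.4 mm/h.
Σ(I−φ)·Δt = d  ⇒  (11.5+17.6+9.3+19.4 − 4φ)·1 = 37.2
φ = (57.80 − 37.2/1) / 4 = 5.15 mm/h.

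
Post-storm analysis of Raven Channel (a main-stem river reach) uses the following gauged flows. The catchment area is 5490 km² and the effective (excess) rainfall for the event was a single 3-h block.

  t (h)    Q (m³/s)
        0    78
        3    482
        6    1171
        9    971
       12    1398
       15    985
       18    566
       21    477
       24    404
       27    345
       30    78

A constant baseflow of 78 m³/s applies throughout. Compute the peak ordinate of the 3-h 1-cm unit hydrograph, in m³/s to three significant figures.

Direct runoff: 0.0, 404.0, 1093.0, 893.0, 1320.0, 907.0, 488.0, 399.0, 326.0, 267.0, 0.0 m³/s; ΣQ_DR = 6097 m³/s, peak = 1320.0 m³/s.
Runoff depth d = ΣQ_DR·Δt / A = 6097 × 10800 / (5490 km²) = 11.99 mm.
The 1-cm UH is the DRH scaled by (10 mm)/d, so U_p = 1320.0 × 10/11.99 = 1100 m³/s.

U_p ≈ 1100 m³/s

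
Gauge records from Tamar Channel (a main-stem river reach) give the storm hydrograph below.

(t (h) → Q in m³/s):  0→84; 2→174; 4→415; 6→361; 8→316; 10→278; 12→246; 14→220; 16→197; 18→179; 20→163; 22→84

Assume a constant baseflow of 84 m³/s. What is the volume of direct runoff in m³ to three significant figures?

Direct-runoff ordinates (Q − Q_b): 0.0, 90.0, 331.0, 277.0, 232.0, 194.0, 162.0, 136.0, 113.0, 95.0, 79.0, 0.0 m³/s.
ΣQ_DR = 1709 m³/s.
With Δt = 2 h = 7200 s, V = ΣQ_DR · Δt = 1709 × 7200 = 1.23 × 10^7 m³.

V ≈ 1.23 × 10^7 m³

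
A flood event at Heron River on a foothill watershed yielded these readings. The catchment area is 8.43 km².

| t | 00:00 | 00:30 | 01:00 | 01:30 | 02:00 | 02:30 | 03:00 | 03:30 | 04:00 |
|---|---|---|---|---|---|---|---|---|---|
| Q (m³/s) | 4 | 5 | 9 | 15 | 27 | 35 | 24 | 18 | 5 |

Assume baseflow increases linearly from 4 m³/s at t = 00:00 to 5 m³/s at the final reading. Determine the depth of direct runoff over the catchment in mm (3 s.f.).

d ≈ 21.7 mm

Direct runoff: 0.00, 0.88, 4.75, 10.62, 22.50, 30.38, 19.25, 13.12, 0.00 m³/s; ΣQ_DR = 101.5 m³/s.
V = ΣQ_DR · Δt = 101.5 × 1800 s = 1.827 × 10^5 m³.
Over A = 8.43 km², depth = V / A = 21.7 mm.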